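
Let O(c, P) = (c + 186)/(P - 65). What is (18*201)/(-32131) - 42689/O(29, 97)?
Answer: -43893266158/6908165 ≈ -6353.8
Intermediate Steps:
O(c, P) = (186 + c)/(-65 + P)
(18*201)/(-32131) - 42689/O(29, 97) = (18*201)/(-32131) - 42689*(-65 + 97)/(186 + 29) = 3618*(-1/32131) - 42689/(215/32) = -3618/32131 - 42689/((1/32)*215) = -3618/32131 - 42689/215/32 = -3618/32131 - 42689*32/215 = -3618/32131 - 1366048/215 = -43893266158/6908165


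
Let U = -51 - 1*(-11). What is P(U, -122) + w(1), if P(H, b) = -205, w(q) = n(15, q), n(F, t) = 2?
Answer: -203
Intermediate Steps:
U = -40 (U = -51 + 11 = -40)
w(q) = 2
P(U, -122) + w(1) = -205 + 2 = -203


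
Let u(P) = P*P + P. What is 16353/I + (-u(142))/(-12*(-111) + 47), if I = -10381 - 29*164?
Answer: -329922709/20873923 ≈ -15.805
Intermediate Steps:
u(P) = P + P**2 (u(P) = P**2 + P = P + P**2)
I = -15137 (I = -10381 - 1*4756 = -10381 - 4756 = -15137)
16353/I + (-u(142))/(-12*(-111) + 47) = 16353/(-15137) + (-142*(1 + 142))/(-12*(-111) + 47) = 16353*(-1/15137) + (-142*143)/(1332 + 47) = -16353/15137 - 1*20306/1379 = -16353/15137 - 20306*1/1379 = -16353/15137 - 20306/1379 = -329922709/20873923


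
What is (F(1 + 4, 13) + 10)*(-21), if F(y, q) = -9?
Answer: -21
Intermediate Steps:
(F(1 + 4, 13) + 10)*(-21) = (-9 + 10)*(-21) = 1*(-21) = -21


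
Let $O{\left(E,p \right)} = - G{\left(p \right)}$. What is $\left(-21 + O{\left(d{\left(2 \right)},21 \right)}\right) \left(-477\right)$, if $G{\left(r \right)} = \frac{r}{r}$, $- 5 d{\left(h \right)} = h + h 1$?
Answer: $10494$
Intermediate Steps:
$d{\left(h \right)} = - \frac{2 h}{5}$ ($d{\left(h \right)} = - \frac{h + h 1}{5} = - \frac{h + h}{5} = - \frac{2 h}{5}$)
$G{\left(r \right)} = 1$
$O{\left(E,p \right)} = -1$ ($O{\left(E,p \right)} = \left(-1\right) 1 = -1$)
$\left(-21 + O{\left(d{\left(2 \right)},21 \right)}\right) \left(-477\right) = \left(-21 - 1\right) \left(-477\right) = \left(-22\right) \left(-477\right) = 10494$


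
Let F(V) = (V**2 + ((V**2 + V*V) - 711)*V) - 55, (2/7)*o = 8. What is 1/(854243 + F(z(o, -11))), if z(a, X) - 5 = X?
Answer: 1/858058 ≈ 1.1654e-6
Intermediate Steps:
o = 28 (o = (7/2)*8 = 28)
z(a, X) = 5 + X
F(V) = -55 + V**2 + V*(-711 + 2*V**2) (F(V) = (V**2 + ((V**2 + V**2) - 711)*V) - 55 = (V**2 + (2*V**2 - 711)*V) - 55 = (V**2 + (-711 + 2*V**2)*V) - 55 = (V**2 + V*(-711 + 2*V**2)) - 55 = -55 + V**2 + V*(-711 + 2*V**2))
1/(854243 + F(z(o, -11))) = 1/(854243 + (-55 + (5 - 11)**2 - 711*(5 - 11) + 2*(5 - 11)**3)) = 1/(854243 + (-55 + (-6)**2 - 711*(-6) + 2*(-6)**3)) = 1/(854243 + (-55 + 36 + 4266 + 2*(-216))) = 1/(854243 + (-55 + 36 + 4266 - 432)) = 1/(854243 + 3815) = 1/858058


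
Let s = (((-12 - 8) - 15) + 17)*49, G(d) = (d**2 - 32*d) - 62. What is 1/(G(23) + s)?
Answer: -1/1151 ≈ -0.00086881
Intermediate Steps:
G(d) = -62 + d**2 - 32*d
s = -882 (s = ((-20 - 15) + 17)*49 = (-35 + 17)*49 = -18*49 = -882)
1/(G(23) + s) = 1/((-62 + 23**2 - 32*23) - 882) = 1/((-62 + 529 - 736) - 882) = 1/(-269 - 882) = 1/(-1151) = -1/1151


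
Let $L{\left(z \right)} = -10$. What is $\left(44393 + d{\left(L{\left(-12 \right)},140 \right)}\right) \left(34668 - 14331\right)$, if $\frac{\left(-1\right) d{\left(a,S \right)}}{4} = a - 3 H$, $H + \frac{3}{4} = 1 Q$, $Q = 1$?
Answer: $903694932$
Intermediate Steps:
$H = \frac{1}{4}$ ($H = - \frac{3}{4} + 1 \cdot 1 = - \frac{3}{4} + 1 = \frac{1}{4} \approx 0.25$)
$d{\left(a,S \right)} = 3 - 4 a$ ($d{\left(a,S \right)} = - 4 \left(a - \frac{3}{4}\right) = - 4 \left(- \frac{3}{4} + a\right) = 3 - 4 a$)
$\left(44393 + d{\left(L{\left(-12 \right)},140 \right)}\right) \left(34668 - 14331\right) = \left(44393 + \left(3 - -40\right)\right) \left(34668 - 14331\right) = \left(44393 + \left(3 + 40\right)\right) 20337 = \left(44393 + 43\right) 20337 = 44436 \cdot 20337 = 903694932$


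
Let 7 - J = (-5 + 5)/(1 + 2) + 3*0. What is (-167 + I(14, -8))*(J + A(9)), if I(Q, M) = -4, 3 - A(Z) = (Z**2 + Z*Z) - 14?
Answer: 23598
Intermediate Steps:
A(Z) = 17 - 2*Z**2 (A(Z) = 3 - ((Z**2 + Z*Z) - 14) = 3 - ((Z**2 + Z**2) - 14) = 3 - (2*Z**2 - 14) = 3 - (-14 + 2*Z**2) = 3 + (14 - 2*Z**2) = 17 - 2*Z**2)
J = 7 (J = 7 - ((-5 + 5)/(1 + 2) + 3*0) = 7 - (0/3 + 0) = 7 - (0*(1/3) + 0) = 7 - (0 + 0) = 7 - 1*0 = 7 + 0 = 7)
(-167 + I(14, -8))*(J + A(9)) = (-167 - 4)*(7 + (17 - 2*9**2)) = -171*(7 + (17 - 2*81)) = -171*(7 + (17 - 162)) = -171*(7 - 145) = -171*(-138) = 23598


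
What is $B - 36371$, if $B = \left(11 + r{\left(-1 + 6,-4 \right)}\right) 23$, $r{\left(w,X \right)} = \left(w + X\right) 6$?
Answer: $-35980$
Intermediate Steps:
$r{\left(w,X \right)} = 6 X + 6 w$ ($r{\left(w,X \right)} = \left(X + w\right) 6 = 6 X + 6 w$)
$B = 391$ ($B = \left(11 + \left(6 \left(-4\right) + 6 \left(-1 + 6\right)\right)\right) 23 = \left(11 + \left(-24 + 6 \cdot 5\right)\right) 23 = \left(11 + \left(-24 + 30\right)\right) 23 = \left(11 + 6\right) 23 = 17 \cdot 23 = 391$)
$B - 36371 = 391 - 36371 = -35980$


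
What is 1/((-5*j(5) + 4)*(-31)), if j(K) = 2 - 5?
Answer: -1/589 ≈ -0.0016978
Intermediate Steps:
j(K) = -3
1/((-5*j(5) + 4)*(-31)) = 1/((-5*(-3) + 4)*(-31)) = 1/((15 + 4)*(-31)) = 1/(19*(-31)) = 1/(-589) = -1/589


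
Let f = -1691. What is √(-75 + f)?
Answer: I*√1766 ≈ 42.024*I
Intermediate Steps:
√(-75 + f) = √(-75 - 1691) = √(-1766) = I*√1766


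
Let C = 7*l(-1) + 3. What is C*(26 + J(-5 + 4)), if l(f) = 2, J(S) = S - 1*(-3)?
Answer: 476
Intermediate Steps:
J(S) = 3 + S (J(S) = S + 3 = 3 + S)
C = 17 (C = 7*2 + 3 = 14 + 3 = 17)
C*(26 + J(-5 + 4)) = 17*(26 + (3 + (-5 + 4))) = 17*(26 + (3 - 1)) = 17*(26 + 2) = 17*28 = 476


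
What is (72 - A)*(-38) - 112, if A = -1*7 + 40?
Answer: -1594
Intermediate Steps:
A = 33 (A = -7 + 40 = 33)
(72 - A)*(-38) - 112 = (72 - 1*33)*(-38) - 112 = (72 - 33)*(-38) - 112 = 39*(-38) - 112 = -1482 - 112 = -1594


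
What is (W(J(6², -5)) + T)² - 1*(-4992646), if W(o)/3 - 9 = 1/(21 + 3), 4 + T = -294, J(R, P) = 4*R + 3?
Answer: 324225233/64 ≈ 5.0660e+6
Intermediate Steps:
J(R, P) = 3 + 4*R
T = -298 (T = -4 - 294 = -298)
W(o) = 217/8 (W(o) = 27 + 3/(21 + 3) = 27 + 3/24 = 27 + 3*(1/24) = 27 + ⅛ = 217/8)
(W(J(6², -5)) + T)² - 1*(-4992646) = (217/8 - 298)² - 1*(-4992646) = (-2167/8)² + 4992646 = 4695889/64 + 4992646 = 324225233/64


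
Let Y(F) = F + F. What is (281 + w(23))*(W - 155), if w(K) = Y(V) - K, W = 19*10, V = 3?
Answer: 9240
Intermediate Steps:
W = 190
Y(F) = 2*F
w(K) = 6 - K (w(K) = 2*3 - K = 6 - K)
(281 + w(23))*(W - 155) = (281 + (6 - 1*23))*(190 - 155) = (281 + (6 - 23))*35 = (281 - 17)*35 = 264*35 = 9240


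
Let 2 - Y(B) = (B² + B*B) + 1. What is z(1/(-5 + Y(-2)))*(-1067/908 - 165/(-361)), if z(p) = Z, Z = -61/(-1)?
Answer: -14357387/327788 ≈ -43.801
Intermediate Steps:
Y(B) = 1 - 2*B² (Y(B) = 2 - ((B² + B*B) + 1) = 2 - ((B² + B²) + 1) = 2 - (2*B² + 1) = 2 - (1 + 2*B²) = 2 + (-1 - 2*B²) = 1 - 2*B²)
Z = 61 (Z = -61*(-1) = 61)
z(p) = 61
z(1/(-5 + Y(-2)))*(-1067/908 - 165/(-361)) = 61*(-1067/908 - 165/(-361)) = 61*(-1067*1/908 - 165*(-1/361)) = 61*(-1067/908 + 165/361) = 61*(-235367/327788) = -14357387/327788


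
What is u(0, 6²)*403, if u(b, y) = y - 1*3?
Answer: 13299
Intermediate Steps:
u(b, y) = -3 + y (u(b, y) = y - 3 = -3 + y)
u(0, 6²)*403 = (-3 + 6²)*403 = (-3 + 36)*403 = 33*403 = 13299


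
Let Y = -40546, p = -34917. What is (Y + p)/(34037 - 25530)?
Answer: -75463/8507 ≈ -8.8707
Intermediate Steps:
(Y + p)/(34037 - 25530) = (-40546 - 34917)/(34037 - 25530) = -75463/8507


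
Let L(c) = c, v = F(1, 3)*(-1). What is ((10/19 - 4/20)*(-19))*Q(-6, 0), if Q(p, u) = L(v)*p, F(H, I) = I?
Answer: -558/5 ≈ -111.60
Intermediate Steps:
v = -3 (v = 3*(-1) = -3)
Q(p, u) = -3*p
((10/19 - 4/20)*(-19))*Q(-6, 0) = ((10/19 - 4/20)*(-19))*(-3*(-6)) = ((10*(1/19) - 4*1/20)*(-19))*18 = ((10/19 - 1/5)*(-19))*18 = ((31/95)*(-19))*18 = -31/5*18 = -558/5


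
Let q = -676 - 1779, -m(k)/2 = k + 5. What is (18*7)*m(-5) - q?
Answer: 2455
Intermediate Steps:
m(k) = -10 - 2*k (m(k) = -2*(k + 5) = -2*(5 + k) = -10 - 2*k)
q = -2455
(18*7)*m(-5) - q = (18*7)*(-10 - 2*(-5)) - 1*(-2455) = 126*(-10 + 10) + 2455 = 126*0 + 2455 = 0 + 2455 = 2455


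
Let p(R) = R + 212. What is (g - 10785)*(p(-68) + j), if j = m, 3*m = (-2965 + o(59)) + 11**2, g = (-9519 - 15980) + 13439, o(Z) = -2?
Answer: 18382610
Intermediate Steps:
g = -12060 (g = -25499 + 13439 = -12060)
p(R) = 212 + R
m = -2846/3 (m = ((-2965 - 2) + 11**2)/3 = (-2967 + 121)/3 = (1/3)*(-2846) = -2846/3 ≈ -948.67)
j = -2846/3 ≈ -948.67
(g - 10785)*(p(-68) + j) = (-12060 - 10785)*((212 - 68) - 2846/3) = -22845*(144 - 2846/3) = -22845*(-2414/3) = 18382610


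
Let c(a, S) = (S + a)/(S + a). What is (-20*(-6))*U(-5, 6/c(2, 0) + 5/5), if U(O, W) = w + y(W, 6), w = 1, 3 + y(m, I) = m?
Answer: 600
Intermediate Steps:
y(m, I) = -3 + m
c(a, S) = 1
U(O, W) = -2 + W (U(O, W) = 1 + (-3 + W) = -2 + W)
(-20*(-6))*U(-5, 6/c(2, 0) + 5/5) = (-20*(-6))*(-2 + (6/1 + 5/5)) = 120*(-2 + (6*1 + 5*(⅕))) = 120*(-2 + (6 + 1)) = 120*(-2 + 7) = 120*5 = 600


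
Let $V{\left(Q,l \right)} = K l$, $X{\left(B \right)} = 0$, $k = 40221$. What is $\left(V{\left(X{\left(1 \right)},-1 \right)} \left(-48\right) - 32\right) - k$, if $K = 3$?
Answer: $-40109$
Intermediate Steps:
$V{\left(Q,l \right)} = 3 l$
$\left(V{\left(X{\left(1 \right)},-1 \right)} \left(-48\right) - 32\right) - k = \left(3 \left(-1\right) \left(-48\right) - 32\right) - 40221 = \left(\left(-3\right) \left(-48\right) - 32\right) - 40221 = \left(144 - 32\right) - 40221 = 112 - 40221 = -40109$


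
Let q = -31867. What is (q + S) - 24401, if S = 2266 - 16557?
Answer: -70559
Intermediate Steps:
S = -14291
(q + S) - 24401 = (-31867 - 14291) - 24401 = -46158 - 24401 = -70559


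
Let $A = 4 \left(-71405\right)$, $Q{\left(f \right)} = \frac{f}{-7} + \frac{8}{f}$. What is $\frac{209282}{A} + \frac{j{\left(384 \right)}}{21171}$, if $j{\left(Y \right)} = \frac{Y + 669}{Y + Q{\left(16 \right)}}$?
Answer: $- \frac{3950752406147}{5392792219670} \approx -0.7326$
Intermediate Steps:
$Q{\left(f \right)} = \frac{8}{f} - \frac{f}{7}$ ($Q{\left(f \right)} = f \left(- \frac{1}{7}\right) + \frac{8}{f} = - \frac{f}{7} + \frac{8}{f} = \frac{8}{f} - \frac{f}{7}$)
$j{\left(Y \right)} = \frac{669 + Y}{- \frac{25}{14} + Y}$ ($j{\left(Y \right)} = \frac{Y + 669}{Y + \left(\frac{8}{16} - \frac{16}{7}\right)} = \frac{669 + Y}{Y + \left(8 \cdot \frac{1}{16} - \frac{16}{7}\right)} = \frac{669 + Y}{Y + \left(\frac{1}{2} - \frac{16}{7}\right)} = \frac{669 + Y}{Y - \frac{25}{14}} = \frac{669 + Y}{- \frac{25}{14} + Y}$)
$A = -285620$
$\frac{209282}{A} + \frac{j{\left(384 \right)}}{21171} = \frac{209282}{-285620} + \frac{14 \frac{1}{-25 + 14 \cdot 384} \left(669 + 384\right)}{21171} = 209282 \left(- \frac{1}{285620}\right) + 14 \frac{1}{-25 + 5376} \cdot 1053 \cdot \frac{1}{21171} = - \frac{104641}{142810} + 14 \cdot \frac{1}{5351} \cdot 1053 \cdot \frac{1}{21171} = - \frac{104641}{142810} + \frac{14742}{5351} \cdot \frac{1}{21171} = - \frac{104641}{142810} + \frac{4914}{37762007} = - \frac{3950752406147}{5392792219670}$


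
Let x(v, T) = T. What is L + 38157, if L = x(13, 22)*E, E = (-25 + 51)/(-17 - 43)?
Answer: 572212/15 ≈ 38147.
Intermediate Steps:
E = -13/30 (E = 26/(-60) = 26*(-1/60) = -13/30 ≈ -0.43333)
L = -143/15 (L = 22*(-13/30) = -143/15 ≈ -9.5333)
L + 38157 = -143/15 + 38157 = 572212/15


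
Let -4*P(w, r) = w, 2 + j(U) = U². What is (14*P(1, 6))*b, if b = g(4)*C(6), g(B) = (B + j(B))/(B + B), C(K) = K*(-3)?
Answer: 567/4 ≈ 141.75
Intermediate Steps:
j(U) = -2 + U²
C(K) = -3*K
g(B) = (-2 + B + B²)/(2*B) (g(B) = (B + (-2 + B²))/(B + B) = (-2 + B + B²)/((2*B)) = (-2 + B + B²)*(1/(2*B)) = (-2 + B + B²)/(2*B))
P(w, r) = -w/4
b = -81/2 (b = ((½)*(-2 + 4 + 4²)/4)*(-3*6) = ((½)*(¼)*(-2 + 4 + 16))*(-18) = ((½)*(¼)*18)*(-18) = (9/4)*(-18) = -81/2 ≈ -40.500)
(14*P(1, 6))*b = (14*(-¼*1))*(-81/2) = (14*(-¼))*(-81/2) = -7/2*(-81/2) = 567/4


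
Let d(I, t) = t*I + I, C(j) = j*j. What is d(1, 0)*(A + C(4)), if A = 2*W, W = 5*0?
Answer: 16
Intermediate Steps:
C(j) = j²
W = 0
d(I, t) = I + I*t (d(I, t) = I*t + I = I + I*t)
A = 0 (A = 2*0 = 0)
d(1, 0)*(A + C(4)) = (1*(1 + 0))*(0 + 4²) = (1*1)*(0 + 16) = 1*16 = 16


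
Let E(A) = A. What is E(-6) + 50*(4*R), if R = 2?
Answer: 394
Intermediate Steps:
E(-6) + 50*(4*R) = -6 + 50*(4*2) = -6 + 50*8 = -6 + 400 = 394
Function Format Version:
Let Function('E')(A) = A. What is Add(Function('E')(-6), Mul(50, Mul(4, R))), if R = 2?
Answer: 394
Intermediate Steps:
Add(Function('E')(-6), Mul(50, Mul(4, R))) = Add(-6, Mul(50, Mul(4, 2))) = Add(-6, Mul(50, 8)) = Add(-6, 400) = 394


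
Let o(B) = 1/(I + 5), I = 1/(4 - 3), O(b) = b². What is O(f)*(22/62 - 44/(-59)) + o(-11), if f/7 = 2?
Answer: 2369117/10974 ≈ 215.88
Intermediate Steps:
f = 14 (f = 7*2 = 14)
I = 1 (I = 1/1 = 1)
o(B) = ⅙ (o(B) = 1/(1 + 5) = 1/6 = ⅙)
O(f)*(22/62 - 44/(-59)) + o(-11) = 14²*(22/62 - 44/(-59)) + ⅙ = 196*(22*(1/62) - 44*(-1/59)) + ⅙ = 196*(11/31 + 44/59) + ⅙ = 196*(2013/1829) + ⅙ = 394548/1829 + ⅙ = 2369117/10974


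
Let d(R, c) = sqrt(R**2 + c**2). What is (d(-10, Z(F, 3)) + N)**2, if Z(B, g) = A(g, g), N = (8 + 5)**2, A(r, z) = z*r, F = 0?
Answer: (169 + sqrt(181))**2 ≈ 33289.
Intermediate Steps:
A(r, z) = r*z
N = 169 (N = 13**2 = 169)
Z(B, g) = g**2 (Z(B, g) = g*g = g**2)
(d(-10, Z(F, 3)) + N)**2 = (sqrt((-10)**2 + (3**2)**2) + 169)**2 = (sqrt(100 + 9**2) + 169)**2 = (sqrt(100 + 81) + 169)**2 = (sqrt(181) + 169)**2 = (169 + sqrt(181))**2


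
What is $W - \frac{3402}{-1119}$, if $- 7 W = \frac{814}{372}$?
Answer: $\frac{1324657}{485646} \approx 2.7276$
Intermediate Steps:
$W = - \frac{407}{1302}$ ($W = - \frac{814 \cdot \frac{1}{372}}{7} = \left(- \frac{1}{7}\right) \frac{407}{186} = - \frac{407}{1302} \approx -0.3126$)
$W - \frac{3402}{-1119} = - \frac{407}{1302} - \frac{3402}{-1119} = - \frac{407}{1302} - - \frac{1134}{373} = - \frac{407}{1302} + \frac{1134}{373} = \frac{1324657}{485646}$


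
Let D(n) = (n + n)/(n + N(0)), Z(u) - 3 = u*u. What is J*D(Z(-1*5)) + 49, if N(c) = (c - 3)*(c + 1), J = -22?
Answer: -7/25 ≈ -0.28000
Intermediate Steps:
Z(u) = 3 + u² (Z(u) = 3 + u*u = 3 + u²)
N(c) = (1 + c)*(-3 + c) (N(c) = (-3 + c)*(1 + c) = (1 + c)*(-3 + c))
D(n) = 2*n/(-3 + n) (D(n) = (n + n)/(n + (-3 + 0² - 2*0)) = (2*n)/(n + (-3 + 0 + 0)) = (2*n)/(n - 3) = (2*n)/(-3 + n) = 2*n/(-3 + n))
J*D(Z(-1*5)) + 49 = -44*(3 + (-1*5)²)/(-3 + (3 + (-1*5)²)) + 49 = -44*(3 + (-5)²)/(-3 + (3 + (-5)²)) + 49 = -44*(3 + 25)/(-3 + (3 + 25)) + 49 = -44*28/(-3 + 28) + 49 = -44*28/25 + 49 = -22*56/25 + 49 = -1232/25 + 49 = -7/25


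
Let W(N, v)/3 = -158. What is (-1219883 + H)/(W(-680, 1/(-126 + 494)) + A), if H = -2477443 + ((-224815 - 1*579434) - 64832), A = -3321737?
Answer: 4566407/3322211 ≈ 1.3745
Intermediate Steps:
H = -3346524 (H = -2477443 + ((-224815 - 579434) - 64832) = -2477443 + (-804249 - 64832) = -2477443 - 869081 = -3346524)
W(N, v) = -474 (W(N, v) = 3*(-158) = -474)
(-1219883 + H)/(W(-680, 1/(-126 + 494)) + A) = (-1219883 - 3346524)/(-474 - 3321737) = -4566407/(-3322211) = -4566407*(-1/3322211) = 4566407/3322211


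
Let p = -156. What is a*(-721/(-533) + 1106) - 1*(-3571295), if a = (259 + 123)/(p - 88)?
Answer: 232114296841/65026 ≈ 3.5696e+6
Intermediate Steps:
a = -191/122 (a = (259 + 123)/(-156 - 88) = 382/(-244) = 382*(-1/244) = -191/122 ≈ -1.5656)
a*(-721/(-533) + 1106) - 1*(-3571295) = -191*(-721/(-533) + 1106)/122 - 1*(-3571295) = -191*(-721*(-1/533) + 1106)/122 + 3571295 = -191*(721/533 + 1106)/122 + 3571295 = -191/122*590219/533 + 3571295 = -112731829/65026 + 3571295 = 232114296841/65026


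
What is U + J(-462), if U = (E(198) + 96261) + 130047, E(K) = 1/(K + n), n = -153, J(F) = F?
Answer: 10163071/45 ≈ 2.2585e+5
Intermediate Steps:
E(K) = 1/(-153 + K) (E(K) = 1/(K - 153) = 1/(-153 + K))
U = 10183861/45 (U = (1/(-153 + 198) + 96261) + 130047 = (1/45 + 96261) + 130047 = 4331746/45 + 130047 = 10183861/45 ≈ 2.2631e+5)
U + J(-462) = 10183861/45 - 462 = 10163071/45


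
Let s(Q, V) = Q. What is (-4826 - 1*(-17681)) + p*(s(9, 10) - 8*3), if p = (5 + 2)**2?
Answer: 12120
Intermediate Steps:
p = 49 (p = 7**2 = 49)
(-4826 - 1*(-17681)) + p*(s(9, 10) - 8*3) = (-4826 - 1*(-17681)) + 49*(9 - 8*3) = (-4826 + 17681) + 49*(9 - 24) = 12855 + 49*(-15) = 12855 - 735 = 12120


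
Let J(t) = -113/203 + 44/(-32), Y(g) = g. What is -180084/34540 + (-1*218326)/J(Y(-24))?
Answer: 3061496665363/27087995 ≈ 1.1302e+5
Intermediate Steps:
J(t) = -3137/1624 (J(t) = -113*1/203 + 44*(-1/32) = -113/203 - 11/8 = -3137/1624)
-180084/34540 + (-1*218326)/J(Y(-24)) = -180084/34540 + (-1*218326)/(-3137/1624) = -180084*1/34540 - 218326*(-1624/3137) = -45021/8635 + 354561424/3137 = 3061496665363/27087995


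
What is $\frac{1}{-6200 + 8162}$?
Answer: $\frac{1}{1962} \approx 0.00050968$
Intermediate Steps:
$\frac{1}{-6200 + 8162} = \frac{1}{1962}$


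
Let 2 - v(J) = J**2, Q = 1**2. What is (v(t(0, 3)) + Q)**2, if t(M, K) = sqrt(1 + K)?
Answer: 1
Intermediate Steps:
Q = 1
v(J) = 2 - J**2
(v(t(0, 3)) + Q)**2 = ((2 - (sqrt(1 + 3))**2) + 1)**2 = ((2 - (sqrt(4))**2) + 1)**2 = ((2 - 1*2**2) + 1)**2 = ((2 - 1*4) + 1)**2 = ((2 - 4) + 1)**2 = (-2 + 1)**2 = (-1)**2 = 1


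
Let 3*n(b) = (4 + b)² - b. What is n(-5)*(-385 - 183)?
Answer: -1136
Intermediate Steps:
n(b) = -b/3 + (4 + b)²/3 (n(b) = ((4 + b)² - b)/3 = -b/3 + (4 + b)²/3)
n(-5)*(-385 - 183) = (-⅓*(-5) + (4 - 5)²/3)*(-385 - 183) = (5/3 + (⅓)*(-1)²)*(-568) = (5/3 + (⅓)*1)*(-568) = (5/3 + ⅓)*(-568) = 2*(-568) = -1136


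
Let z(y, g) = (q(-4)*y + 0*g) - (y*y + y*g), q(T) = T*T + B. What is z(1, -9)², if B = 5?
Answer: 841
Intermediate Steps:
q(T) = 5 + T² (q(T) = T*T + 5 = T² + 5 = 5 + T²)
z(y, g) = -y² + 21*y - g*y (z(y, g) = ((5 + (-4)²)*y + 0*g) - (y*y + y*g) = ((5 + 16)*y + 0) - (y² + g*y) = (21*y + 0) + (-y² - g*y) = 21*y + (-y² - g*y) = -y² + 21*y - g*y)
z(1, -9)² = (1*(21 - 1*(-9) - 1*1))² = (1*(21 + 9 - 1))² = (1*29)² = 29² = 841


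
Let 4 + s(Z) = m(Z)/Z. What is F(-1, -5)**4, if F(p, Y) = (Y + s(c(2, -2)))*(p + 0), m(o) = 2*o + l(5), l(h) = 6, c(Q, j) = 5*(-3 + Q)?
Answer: 2825761/625 ≈ 4521.2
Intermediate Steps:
c(Q, j) = -15 + 5*Q
m(o) = 6 + 2*o (m(o) = 2*o + 6 = 6 + 2*o)
s(Z) = -4 + (6 + 2*Z)/Z
F(p, Y) = p*(-16/5 + Y) (F(p, Y) = (Y + (-2 + 6/(-15 + 5*2)))*(p + 0) = (Y + (-2 + 6/(-15 + 10)))*p = (Y + (-2 + 6/(-5)))*p = (Y + (-2 + 6*(-1/5)))*p = (Y + (-2 - 6/5))*p = (Y - 16/5)*p = (-16/5 + Y)*p = p*(-16/5 + Y))
F(-1, -5)**4 = ((1/5)*(-1)*(-16 + 5*(-5)))**4 = ((1/5)*(-1)*(-16 - 25))**4 = ((1/5)*(-1)*(-41))**4 = (41/5)**4 = 2825761/625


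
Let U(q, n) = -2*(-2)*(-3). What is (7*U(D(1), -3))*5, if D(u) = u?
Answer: -420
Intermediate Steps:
U(q, n) = -12 (U(q, n) = 4*(-3) = -12)
(7*U(D(1), -3))*5 = (7*(-12))*5 = -84*5 = -420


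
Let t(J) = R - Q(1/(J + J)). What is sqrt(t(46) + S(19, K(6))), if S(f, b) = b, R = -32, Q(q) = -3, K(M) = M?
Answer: I*sqrt(23) ≈ 4.7958*I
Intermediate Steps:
t(J) = -29 (t(J) = -32 - 1*(-3) = -32 + 3 = -29)
sqrt(t(46) + S(19, K(6))) = sqrt(-29 + 6) = sqrt(-23) = I*sqrt(23)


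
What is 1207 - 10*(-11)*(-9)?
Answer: 217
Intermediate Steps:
1207 - 10*(-11)*(-9) = 1207 + 110*(-9) = 1207 - 990 = 217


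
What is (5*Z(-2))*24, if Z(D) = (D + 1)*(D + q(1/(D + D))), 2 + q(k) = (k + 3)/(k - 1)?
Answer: 744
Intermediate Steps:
q(k) = -2 + (3 + k)/(-1 + k) (q(k) = -2 + (k + 3)/(k - 1) = -2 + (3 + k)/(-1 + k))
Z(D) = (1 + D)*(D + (5 - 1/(2*D))/(-1 + 1/(2*D))) (Z(D) = (D + 1)*(D + (5 - 1/(D + D))/(-1 + 1/(D + D))) = (1 + D)*(D + (5 - 1/(2*D))/(-1 + 1/(2*D))))
(5*Z(-2))*24 = (5*((1 - 10*(-2) - 9*(-2)² + 2*(-2)³)/(-1 + 2*(-2))))*24 = (5*((1 + 20 - 9*4 + 2*(-8))/(-1 - 4)))*24 = (5*((1 + 20 - 36 - 16)/(-5)))*24 = (5*(-⅕*(-31)))*24 = (5*(31/5))*24 = 31*24 = 744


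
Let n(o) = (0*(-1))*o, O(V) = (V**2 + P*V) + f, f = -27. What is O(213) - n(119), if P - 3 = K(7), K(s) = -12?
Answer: 43425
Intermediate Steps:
P = -9 (P = 3 - 12 = -9)
O(V) = -27 + V**2 - 9*V (O(V) = (V**2 - 9*V) - 27 = -27 + V**2 - 9*V)
n(o) = 0 (n(o) = 0*o = 0)
O(213) - n(119) = (-27 + 213**2 - 9*213) - 1*0 = (-27 + 45369 - 1917) + 0 = 43425 + 0 = 43425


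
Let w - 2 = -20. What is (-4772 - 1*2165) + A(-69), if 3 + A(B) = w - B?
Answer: -6889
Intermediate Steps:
w = -18 (w = 2 - 20 = -18)
A(B) = -21 - B (A(B) = -3 + (-18 - B) = -21 - B)
(-4772 - 1*2165) + A(-69) = (-4772 - 1*2165) + (-21 - 1*(-69)) = (-4772 - 2165) + (-21 + 69) = -6937 + 48 = -6889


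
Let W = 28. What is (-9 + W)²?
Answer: 361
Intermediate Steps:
(-9 + W)² = (-9 + 28)² = 19² = 361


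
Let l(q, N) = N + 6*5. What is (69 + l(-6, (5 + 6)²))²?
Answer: 48400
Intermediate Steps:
l(q, N) = 30 + N (l(q, N) = N + 30 = 30 + N)
(69 + l(-6, (5 + 6)²))² = (69 + (30 + (5 + 6)²))² = (69 + (30 + 11²))² = (69 + (30 + 121))² = (69 + 151)² = 220² = 48400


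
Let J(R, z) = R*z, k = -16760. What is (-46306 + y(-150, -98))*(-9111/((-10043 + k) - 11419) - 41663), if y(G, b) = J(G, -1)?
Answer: 36750193582850/19111 ≈ 1.9230e+9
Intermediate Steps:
y(G, b) = -G (y(G, b) = G*(-1) = -G)
(-46306 + y(-150, -98))*(-9111/((-10043 + k) - 11419) - 41663) = (-46306 - 1*(-150))*(-9111/((-10043 - 16760) - 11419) - 41663) = (-46306 + 150)*(-9111/(-26803 - 11419) - 41663) = -46156*(-9111/(-38222) - 41663) = -46156*(-9111*(-1/38222) - 41663) = -46156*(9111/38222 - 41663) = -46156*(-1592434075/38222) = 36750193582850/19111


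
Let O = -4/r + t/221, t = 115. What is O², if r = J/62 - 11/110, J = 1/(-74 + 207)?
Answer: 340788029598025/207060491521 ≈ 1645.8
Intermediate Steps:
J = 1/133 ≈ 0.0075188
r = -2059/20615 (r = (1/133)/62 - 11/110 = (1/133)*(1/62) - 11*1/110 = 1/8246 - ⅒ = -2059/20615 ≈ -0.099879)
O = 18460445/455039 (O = -4/(-2059/20615) + 115/221 = -4*(-20615/2059) + 115*(1/221) = 82460/2059 + 115/221 = 18460445/455039 ≈ 40.569)
O² = (18460445/455039)² = 340788029598025/207060491521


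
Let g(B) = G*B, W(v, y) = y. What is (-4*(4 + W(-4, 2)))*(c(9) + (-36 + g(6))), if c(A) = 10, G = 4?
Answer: 48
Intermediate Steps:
g(B) = 4*B
(-4*(4 + W(-4, 2)))*(c(9) + (-36 + g(6))) = (-4*(4 + 2))*(10 + (-36 + 4*6)) = (-4*6)*(10 + (-36 + 24)) = -24*(10 - 12) = -24*(-2) = 48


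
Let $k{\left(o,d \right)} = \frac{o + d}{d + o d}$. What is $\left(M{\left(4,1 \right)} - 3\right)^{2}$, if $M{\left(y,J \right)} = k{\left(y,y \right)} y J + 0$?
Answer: $\frac{49}{25} \approx 1.96$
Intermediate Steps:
$k{\left(o,d \right)} = \frac{d + o}{d + d o}$
$M{\left(y,J \right)} = \frac{2 J y}{1 + y}$ ($M{\left(y,J \right)} = \frac{y + y}{y \left(1 + y\right)} y J + 0 = \frac{2 y}{y \left(1 + y\right)} y J + 0 = \frac{2}{1 + y} y J + 0 = \frac{2 y}{1 + y} J + 0 = \frac{2 J y}{1 + y} + 0 = \frac{2 J y}{1 + y}$)
$\left(M{\left(4,1 \right)} - 3\right)^{2} = \left(2 \cdot 1 \cdot 4 \frac{1}{1 + 4} - 3\right)^{2} = \left(2 \cdot 1 \cdot 4 \cdot \frac{1}{5} - 3\right)^{2} = \left(\frac{8}{5} - 3\right)^{2} = \left(- \frac{7}{5}\right)^{2} = \frac{49}{25}$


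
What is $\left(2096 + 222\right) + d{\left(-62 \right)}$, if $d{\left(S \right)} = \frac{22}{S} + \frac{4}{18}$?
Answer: $\frac{646685}{279} \approx 2317.9$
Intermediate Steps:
$d{\left(S \right)} = \frac{2}{9} + \frac{22}{S}$ ($d{\left(S \right)} = \frac{22}{S} + 4 \cdot \frac{1}{18} = \frac{22}{S} + \frac{2}{9} = \frac{2}{9} + \frac{22}{S}$)
$\left(2096 + 222\right) + d{\left(-62 \right)} = \left(2096 + 222\right) + \left(\frac{2}{9} + \frac{22}{-62}\right) = 2318 + \left(\frac{2}{9} + 22 \left(- \frac{1}{62}\right)\right) = 2318 + \left(\frac{2}{9} - \frac{11}{31}\right) = 2318 - \frac{37}{279} = \frac{646685}{279}$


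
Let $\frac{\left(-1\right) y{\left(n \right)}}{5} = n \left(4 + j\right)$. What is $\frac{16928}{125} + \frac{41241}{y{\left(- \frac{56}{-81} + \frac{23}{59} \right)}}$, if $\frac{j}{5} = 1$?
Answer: $- \frac{460007299}{645875} \approx -712.22$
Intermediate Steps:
$j = 5$ ($j = 5 \cdot 1 = 5$)
$y{\left(n \right)} = - 45 n$ ($y{\left(n \right)} = - 5 n \left(4 + 5\right) = - 5 n 9 = - 5 \cdot 9 n = - 45 n$)
$\frac{16928}{125} + \frac{41241}{y{\left(- \frac{56}{-81} + \frac{23}{59} \right)}} = \frac{16928}{125} + \frac{41241}{\left(-45\right) \left(- \frac{56}{-81} + \frac{23}{59}\right)} = 16928 \cdot \frac{1}{125} + \frac{41241}{\left(-45\right) \left(\left(-56\right) \left(- \frac{1}{81}\right) + 23 \cdot \frac{1}{59}\right)} = \frac{16928}{125} + \frac{41241}{\left(-45\right) \left(\frac{56}{81} + \frac{23}{59}\right)} = \frac{16928}{125} + \frac{41241}{\left(-45\right) \frac{5167}{4779}} = \frac{16928}{125} + \frac{41241}{- \frac{25835}{531}} = \frac{16928}{125} + 41241 \left(- \frac{531}{25835}\right) = \frac{16928}{125} - \frac{21898971}{25835} = - \frac{460007299}{645875}$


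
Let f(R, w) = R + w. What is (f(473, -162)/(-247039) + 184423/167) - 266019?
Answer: -10929190691187/41255513 ≈ -2.6491e+5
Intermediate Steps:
(f(473, -162)/(-247039) + 184423/167) - 266019 = ((473 - 162)/(-247039) + 184423/167) - 266019 = (311*(-1/247039) + 184423*(1/167)) - 266019 = (-311/247039 + 184423/167) - 266019 = 45559621560/41255513 - 266019 = -10929190691187/41255513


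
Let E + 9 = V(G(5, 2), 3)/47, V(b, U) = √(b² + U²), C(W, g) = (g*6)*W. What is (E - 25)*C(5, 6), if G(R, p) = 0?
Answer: -287100/47 ≈ -6108.5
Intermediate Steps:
C(W, g) = 6*W*g (C(W, g) = (6*g)*W = 6*W*g)
V(b, U) = √(U² + b²)
E = -420/47 (E = -9 + √(3² + 0²)/47 = -9 + √(9 + 0)*(1/47) = -9 + √9*(1/47) = -9 + 3*(1/47) = -9 + 3/47 = -420/47 ≈ -8.9362)
(E - 25)*C(5, 6) = (-420/47 - 25)*(6*5*6) = -1595/47*180 = -287100/47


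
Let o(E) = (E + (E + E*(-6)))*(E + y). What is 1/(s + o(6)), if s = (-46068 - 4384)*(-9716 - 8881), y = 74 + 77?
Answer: 1/938252076 ≈ 1.0658e-9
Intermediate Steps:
y = 151
s = 938255844 (s = -50452*(-18597) = 938255844)
o(E) = -4*E*(151 + E) (o(E) = (E + (E + E*(-6)))*(E + 151) = (E + (E - 6*E))*(151 + E) = (E - 5*E)*(151 + E) = (-4*E)*(151 + E) = -4*E*(151 + E))
1/(s + o(6)) = 1/(938255844 - 4*6*(151 + 6)) = 1/(938255844 - 4*6*157) = 1/(938255844 - 3768) = 1/938252076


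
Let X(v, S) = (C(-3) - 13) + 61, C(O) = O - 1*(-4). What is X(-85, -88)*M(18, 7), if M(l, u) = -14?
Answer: -686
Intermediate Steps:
C(O) = 4 + O (C(O) = O + 4 = 4 + O)
X(v, S) = 49 (X(v, S) = ((4 - 3) - 13) + 61 = (1 - 13) + 61 = -12 + 61 = 49)
X(-85, -88)*M(18, 7) = 49*(-14) = -686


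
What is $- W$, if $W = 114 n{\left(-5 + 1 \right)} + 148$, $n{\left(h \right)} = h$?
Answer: $308$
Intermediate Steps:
$W = -308$ ($W = 114 \left(-5 + 1\right) + 148 = 114 \left(-4\right) + 148 = -456 + 148 = -308$)
$- W = \left(-1\right) \left(-308\right) = 308$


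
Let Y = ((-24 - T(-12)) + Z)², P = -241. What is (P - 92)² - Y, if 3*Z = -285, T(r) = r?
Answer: 99440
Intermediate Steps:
Z = -95 (Z = (⅓)*(-285) = -95)
Y = 11449 (Y = ((-24 - 1*(-12)) - 95)² = ((-24 + 12) - 95)² = (-12 - 95)² = (-107)² = 11449)
(P - 92)² - Y = (-241 - 92)² - 1*11449 = (-333)² - 11449 = 110889 - 11449 = 99440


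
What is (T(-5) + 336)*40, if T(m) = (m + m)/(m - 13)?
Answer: 121160/9 ≈ 13462.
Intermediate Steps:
T(m) = 2*m/(-13 + m) (T(m) = (2*m)/(-13 + m) = 2*m/(-13 + m))
(T(-5) + 336)*40 = (2*(-5)/(-13 - 5) + 336)*40 = (2*(-5)/(-18) + 336)*40 = (2*(-5)*(-1/18) + 336)*40 = (5/9 + 336)*40 = (3029/9)*40 = 121160/9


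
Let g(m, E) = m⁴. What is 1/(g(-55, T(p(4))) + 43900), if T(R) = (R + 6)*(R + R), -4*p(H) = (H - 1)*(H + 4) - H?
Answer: 1/9194525 ≈ 1.0876e-7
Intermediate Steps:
p(H) = H/4 - (-1 + H)*(4 + H)/4 (p(H) = -((H - 1)*(H + 4) - H)/4 = -((-1 + H)*(4 + H) - H)/4 = -(-H + (-1 + H)*(4 + H))/4 = H/4 - (-1 + H)*(4 + H)/4)
T(R) = 2*R*(6 + R) (T(R) = (6 + R)*(2*R) = 2*R*(6 + R))
1/(g(-55, T(p(4))) + 43900) = 1/((-55)⁴ + 43900) = 1/(9150625 + 43900) = 1/9194525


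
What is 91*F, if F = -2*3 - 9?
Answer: -1365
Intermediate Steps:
F = -15 (F = -6 - 9 = -15)
91*F = 91*(-15) = -1365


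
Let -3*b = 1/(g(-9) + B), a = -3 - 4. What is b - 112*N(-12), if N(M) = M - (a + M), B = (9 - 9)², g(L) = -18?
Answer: -42335/54 ≈ -783.98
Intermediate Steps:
a = -7
B = 0 (B = 0² = 0)
b = 1/54 (b = -1/(3*(-18 + 0)) = -⅓/(-18) = -⅓*(-1/18) = 1/54 ≈ 0.018519)
N(M) = 7 (N(M) = M - (-7 + M) = M + (7 - M) = 7)
b - 112*N(-12) = 1/54 - 112*7 = 1/54 - 784 = -42335/54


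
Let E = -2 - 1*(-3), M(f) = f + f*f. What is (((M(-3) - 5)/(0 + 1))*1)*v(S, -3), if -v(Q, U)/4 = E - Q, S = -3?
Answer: -16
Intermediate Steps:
M(f) = f + f**2
E = 1 (E = -2 + 3 = 1)
v(Q, U) = -4 + 4*Q (v(Q, U) = -4*(1 - Q) = -4 + 4*Q)
(((M(-3) - 5)/(0 + 1))*1)*v(S, -3) = (((-3*(1 - 3) - 5)/(0 + 1))*1)*(-4 + 4*(-3)) = (((-3*(-2) - 5)/1)*1)*(-4 - 12) = (((6 - 5)*1)*1)*(-16) = ((1*1)*1)*(-16) = (1*1)*(-16) = 1*(-16) = -16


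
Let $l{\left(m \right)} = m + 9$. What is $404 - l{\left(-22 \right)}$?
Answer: $417$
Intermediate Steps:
$l{\left(m \right)} = 9 + m$
$404 - l{\left(-22 \right)} = 404 - \left(9 - 22\right) = 404 - -13 = 404 + 13 = 417$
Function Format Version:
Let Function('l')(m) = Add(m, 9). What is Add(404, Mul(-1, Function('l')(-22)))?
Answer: 417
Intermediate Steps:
Function('l')(m) = Add(9, m)
Add(404, Mul(-1, Function('l')(-22))) = Add(404, Mul(-1, Add(9, -22))) = Add(404, Mul(-1, -13)) = Add(404, 13) = 417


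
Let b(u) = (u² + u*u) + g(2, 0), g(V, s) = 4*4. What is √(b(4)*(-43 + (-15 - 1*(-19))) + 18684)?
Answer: 6*√467 ≈ 129.66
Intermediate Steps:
g(V, s) = 16
b(u) = 16 + 2*u² (b(u) = (u² + u*u) + 16 = (u² + u²) + 16 = 2*u² + 16 = 16 + 2*u²)
√(b(4)*(-43 + (-15 - 1*(-19))) + 18684) = √((16 + 2*4²)*(-43 + (-15 - 1*(-19))) + 18684) = √((16 + 2*16)*(-43 + (-15 + 19)) + 18684) = √((16 + 32)*(-43 + 4) + 18684) = √(48*(-39) + 18684) = √(-1872 + 18684) = √16812 = 6*√467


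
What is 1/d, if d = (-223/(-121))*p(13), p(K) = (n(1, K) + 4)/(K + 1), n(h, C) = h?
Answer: 1694/1115 ≈ 1.5193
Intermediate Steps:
p(K) = 5/(1 + K) (p(K) = (1 + 4)/(K + 1) = 5/(1 + K))
d = 1115/1694 (d = (-223/(-121))*(5/(1 + 13)) = (-223*(-1/121))*(5/14) = 223*(5*(1/14))/121 = (223/121)*(5/14) = 1115/1694 ≈ 0.65821)
1/d = 1/(1115/1694) = 1694/1115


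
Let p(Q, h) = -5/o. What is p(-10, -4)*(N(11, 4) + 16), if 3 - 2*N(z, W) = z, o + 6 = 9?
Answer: -20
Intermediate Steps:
o = 3 (o = -6 + 9 = 3)
p(Q, h) = -5/3
N(z, W) = 3/2 - z/2
p(-10, -4)*(N(11, 4) + 16) = -5*((3/2 - ½*11) + 16)/3 = -5*((3/2 - 11/2) + 16)/3 = -5*(-4 + 16)/3 = -5/3*12 = -20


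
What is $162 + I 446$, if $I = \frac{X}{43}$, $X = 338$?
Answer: $\frac{157714}{43} \approx 3667.8$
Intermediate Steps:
$I = \frac{338}{43} \approx 7.8605$
$162 + I 446 = 162 + \frac{338}{43} \cdot 446 = 162 + \frac{150748}{43} = \frac{157714}{43}$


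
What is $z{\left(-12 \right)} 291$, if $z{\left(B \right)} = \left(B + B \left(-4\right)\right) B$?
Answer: $-125712$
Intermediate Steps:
$z{\left(B \right)} = - 3 B^{2}$ ($z{\left(B \right)} = \left(B - 4 B\right) B = - 3 B B = - 3 B^{2}$)
$z{\left(-12 \right)} 291 = - 3 \left(-12\right)^{2} \cdot 291 = \left(-3\right) 144 \cdot 291 = \left(-432\right) 291 = -125712$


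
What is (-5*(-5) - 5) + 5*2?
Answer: 30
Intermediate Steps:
(-5*(-5) - 5) + 5*2 = (25 - 5) + 10 = 20 + 10 = 30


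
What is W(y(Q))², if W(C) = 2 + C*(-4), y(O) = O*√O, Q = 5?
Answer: 2004 - 80*√5 ≈ 1825.1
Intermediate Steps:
y(O) = O^(3/2)
W(C) = 2 - 4*C
W(y(Q))² = (2 - 20*√5)²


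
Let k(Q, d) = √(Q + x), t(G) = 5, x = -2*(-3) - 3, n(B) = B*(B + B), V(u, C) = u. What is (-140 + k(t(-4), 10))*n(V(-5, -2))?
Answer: -7000 + 100*√2 ≈ -6858.6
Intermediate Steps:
n(B) = 2*B² (n(B) = B*(2*B) = 2*B²)
x = 3 (x = 6 - 3 = 3)
k(Q, d) = √(3 + Q) (k(Q, d) = √(Q + 3) = √(3 + Q))
(-140 + k(t(-4), 10))*n(V(-5, -2)) = (-140 + √(3 + 5))*(2*(-5)²) = (-140 + √8)*(2*25) = (-140 + 2*√2)*50 = -7000 + 100*√2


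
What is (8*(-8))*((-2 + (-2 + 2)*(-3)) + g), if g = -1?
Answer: 192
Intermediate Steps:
(8*(-8))*((-2 + (-2 + 2)*(-3)) + g) = (8*(-8))*((-2 + (-2 + 2)*(-3)) - 1) = -64*((-2 + 0*(-3)) - 1) = -64*((-2 + 0) - 1) = -64*(-2 - 1) = -64*(-3) = 192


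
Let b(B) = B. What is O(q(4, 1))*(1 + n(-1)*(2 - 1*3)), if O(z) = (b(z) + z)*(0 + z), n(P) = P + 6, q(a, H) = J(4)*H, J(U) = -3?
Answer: -72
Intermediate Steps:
q(a, H) = -3*H
n(P) = 6 + P
O(z) = 2*z**2 (O(z) = (z + z)*(0 + z) = (2*z)*z = 2*z**2)
O(q(4, 1))*(1 + n(-1)*(2 - 1*3)) = (2*(-3*1)**2)*(1 + (6 - 1)*(2 - 1*3)) = (2*(-3)**2)*(1 + 5*(2 - 3)) = (2*9)*(1 + 5*(-1)) = 18*(1 - 5) = 18*(-4) = -72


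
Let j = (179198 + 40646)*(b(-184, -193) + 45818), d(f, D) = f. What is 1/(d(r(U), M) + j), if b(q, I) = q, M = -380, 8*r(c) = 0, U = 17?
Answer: 1/10032361096 ≈ 9.9677e-11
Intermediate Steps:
r(c) = 0 (r(c) = (⅛)*0 = 0)
j = 10032361096 (j = (179198 + 40646)*(-184 + 45818) = 219844*45634 = 10032361096)
1/(d(r(U), M) + j) = 1/(0 + 10032361096) = 1/10032361096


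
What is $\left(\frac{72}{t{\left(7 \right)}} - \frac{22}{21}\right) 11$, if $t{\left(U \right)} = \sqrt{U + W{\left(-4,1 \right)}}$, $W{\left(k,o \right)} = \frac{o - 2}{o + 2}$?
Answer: $- \frac{242}{21} + \frac{396 \sqrt{15}}{5} \approx 295.22$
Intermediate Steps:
$W{\left(k,o \right)} = \frac{-2 + o}{2 + o}$
$t{\left(U \right)} = \sqrt{- \frac{1}{3} + U}$ ($t{\left(U \right)} = \sqrt{U + \frac{-2 + 1}{2 + 1}} = \sqrt{U + \frac{1}{3} \left(-1\right)} = \sqrt{U - \frac{1}{3}} = \sqrt{- \frac{1}{3} + U}$)
$\left(\frac{72}{t{\left(7 \right)}} - \frac{22}{21}\right) 11 = \left(\frac{72}{\frac{1}{3} \sqrt{-3 + 9 \cdot 7}} - \frac{22}{21}\right) 11 = \left(\frac{72}{\frac{1}{3} \sqrt{-3 + 63}} - \frac{22}{21}\right) 11 = \left(\frac{72}{\frac{1}{3} \sqrt{60}} - \frac{22}{21}\right) 11 = \left(\frac{72}{\frac{1}{3} \cdot 2 \sqrt{15}} - \frac{22}{21}\right) 11 = \left(\frac{72}{\frac{2}{3} \sqrt{15}} - \frac{22}{21}\right) 11 = \left(72 \frac{\sqrt{15}}{10} - \frac{22}{21}\right) 11 = \left(\frac{36 \sqrt{15}}{5} - \frac{22}{21}\right) 11 = \left(- \frac{22}{21} + \frac{36 \sqrt{15}}{5}\right) 11 = - \frac{242}{21} + \frac{396 \sqrt{15}}{5}$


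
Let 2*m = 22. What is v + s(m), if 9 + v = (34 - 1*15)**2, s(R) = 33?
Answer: 385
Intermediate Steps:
m = 11 (m = (1/2)*22 = 11)
v = 352 (v = -9 + (34 - 1*15)**2 = -9 + (34 - 15)**2 = -9 + 19**2 = -9 + 361 = 352)
v + s(m) = 352 + 33 = 385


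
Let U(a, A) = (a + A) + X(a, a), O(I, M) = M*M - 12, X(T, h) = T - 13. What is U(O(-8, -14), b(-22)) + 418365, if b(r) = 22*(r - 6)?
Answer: 418104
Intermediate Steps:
b(r) = -132 + 22*r (b(r) = 22*(-6 + r) = -132 + 22*r)
X(T, h) = -13 + T
O(I, M) = -12 + M² (O(I, M) = M² - 12 = -12 + M²)
U(a, A) = -13 + A + 2*a (U(a, A) = (a + A) + (-13 + a) = (A + a) + (-13 + a) = -13 + A + 2*a)
U(O(-8, -14), b(-22)) + 418365 = (-13 + (-132 + 22*(-22)) + 2*(-12 + (-14)²)) + 418365 = (-13 + (-132 - 484) + 2*(-12 + 196)) + 418365 = (-13 - 616 + 2*184) + 418365 = (-13 - 616 + 368) + 418365 = -261 + 418365 = 418104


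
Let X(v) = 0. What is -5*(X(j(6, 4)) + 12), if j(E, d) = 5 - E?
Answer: -60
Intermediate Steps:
-5*(X(j(6, 4)) + 12) = -5*(0 + 12) = -5*12 = -60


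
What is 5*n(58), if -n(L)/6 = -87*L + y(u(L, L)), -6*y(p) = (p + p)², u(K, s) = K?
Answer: 218660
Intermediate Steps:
y(p) = -2*p²/3 (y(p) = -(p + p)²/6 = -4*p²/6 = -2*p²/3)
n(L) = 4*L² + 522*L (n(L) = -6*(-87*L - 2*L²/3) = 4*L² + 522*L)
5*n(58) = 5*(2*58*(261 + 2*58)) = 5*(2*58*(261 + 116)) = 5*(2*58*377) = 5*43732 = 218660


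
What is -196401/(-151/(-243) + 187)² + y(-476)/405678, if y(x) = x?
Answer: -336125132755849/60232474955328 ≈ -5.5805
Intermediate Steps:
-196401/(-151/(-243) + 187)² + y(-476)/405678 = -196401/(-151/(-243) + 187)² - 476/405678 = -196401/(-151*(-1/243) + 187)² - 476*1/405678 = -196401/(151/243 + 187)² - 34/28977 = -196401/((45592/243)²) - 34/28977 = -196401/2078630464/59049 - 34/28977 = -196401*59049/2078630464 - 34/28977 = -11597282649/2078630464 - 34/28977 = -336125132755849/60232474955328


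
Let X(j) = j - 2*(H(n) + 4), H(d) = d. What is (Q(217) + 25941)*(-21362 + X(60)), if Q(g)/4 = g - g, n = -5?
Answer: -552543300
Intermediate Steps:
Q(g) = 0 (Q(g) = 4*(g - g) = 4*0 = 0)
X(j) = 2 + j (X(j) = j - 2*(-5 + 4) = j - 2*(-1) = j + 2 = 2 + j)
(Q(217) + 25941)*(-21362 + X(60)) = (0 + 25941)*(-21362 + (2 + 60)) = 25941*(-21362 + 62) = 25941*(-21300) = -552543300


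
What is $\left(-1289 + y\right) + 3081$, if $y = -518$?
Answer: $1274$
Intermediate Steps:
$\left(-1289 + y\right) + 3081 = \left(-1289 - 518\right) + 3081 = -1807 + 3081 = 1274$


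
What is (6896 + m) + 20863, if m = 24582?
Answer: 52341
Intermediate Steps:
(6896 + m) + 20863 = (6896 + 24582) + 20863 = 31478 + 20863 = 52341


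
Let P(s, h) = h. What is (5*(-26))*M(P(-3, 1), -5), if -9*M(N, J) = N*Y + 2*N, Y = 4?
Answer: 260/3 ≈ 86.667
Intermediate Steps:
M(N, J) = -2*N/3 (M(N, J) = -(N*4 + 2*N)/9 = -(4*N + 2*N)/9 = -2*N/3)
(5*(-26))*M(P(-3, 1), -5) = (5*(-26))*(-2/3*1) = -130*(-2/3) = 260/3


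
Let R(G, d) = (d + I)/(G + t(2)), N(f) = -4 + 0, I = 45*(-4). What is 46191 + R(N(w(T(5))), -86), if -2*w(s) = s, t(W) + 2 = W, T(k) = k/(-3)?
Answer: 92515/2 ≈ 46258.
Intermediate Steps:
T(k) = -k/3 (T(k) = k*(-⅓) = -k/3)
t(W) = -2 + W
I = -180
w(s) = -s/2
N(f) = -4
R(G, d) = (-180 + d)/G (R(G, d) = (d - 180)/(G + (-2 + 2)) = (-180 + d)/(G + 0) = (-180 + d)/G)
46191 + R(N(w(T(5))), -86) = 46191 + (-180 - 86)/(-4) = 46191 - ¼*(-266) = 46191 + 133/2 = 92515/2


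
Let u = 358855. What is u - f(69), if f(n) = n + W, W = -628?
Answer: 359414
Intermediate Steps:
f(n) = -628 + n (f(n) = n - 628 = -628 + n)
u - f(69) = 358855 - (-628 + 69) = 358855 - 1*(-559) = 358855 + 559 = 359414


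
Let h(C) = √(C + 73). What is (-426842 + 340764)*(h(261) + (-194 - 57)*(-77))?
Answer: -1663629506 - 86078*√334 ≈ -1.6652e+9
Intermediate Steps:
h(C) = √(73 + C)
(-426842 + 340764)*(h(261) + (-194 - 57)*(-77)) = (-426842 + 340764)*(√(73 + 261) + (-194 - 57)*(-77)) = -86078*(√334 - 251*(-77)) = -86078*(√334 + 19327) = -86078*(19327 + √334) = -1663629506 - 86078*√334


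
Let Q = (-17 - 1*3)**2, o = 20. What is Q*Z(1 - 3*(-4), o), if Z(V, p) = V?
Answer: 5200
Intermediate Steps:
Q = 400 (Q = (-17 - 3)**2 = (-20)**2 = 400)
Q*Z(1 - 3*(-4), o) = 400*(1 - 3*(-4)) = 400*(1 + 12) = 400*13 = 5200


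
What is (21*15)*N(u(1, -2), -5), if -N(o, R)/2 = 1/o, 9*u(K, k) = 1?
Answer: -5670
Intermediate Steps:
u(K, k) = ⅑ (u(K, k) = (⅑)*1 = ⅑)
N(o, R) = -2/o
(21*15)*N(u(1, -2), -5) = (21*15)*(-2/⅑) = 315*(-2*9) = 315*(-18) = -5670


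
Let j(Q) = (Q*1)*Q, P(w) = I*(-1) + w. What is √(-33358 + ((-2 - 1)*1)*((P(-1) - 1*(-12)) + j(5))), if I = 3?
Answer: I*√33457 ≈ 182.91*I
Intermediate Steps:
P(w) = -3 + w (P(w) = 3*(-1) + w = -3 + w)
j(Q) = Q² (j(Q) = Q*Q = Q²)
√(-33358 + ((-2 - 1)*1)*((P(-1) - 1*(-12)) + j(5))) = √(-33358 + ((-2 - 1)*1)*(((-3 - 1) - 1*(-12)) + 5²)) = √(-33358 + (-3*1)*((-4 + 12) + 25)) = √(-33358 - 3*(8 + 25)) = √(-33358 - 3*33) = √(-33358 - 99) = √(-33457) = I*√33457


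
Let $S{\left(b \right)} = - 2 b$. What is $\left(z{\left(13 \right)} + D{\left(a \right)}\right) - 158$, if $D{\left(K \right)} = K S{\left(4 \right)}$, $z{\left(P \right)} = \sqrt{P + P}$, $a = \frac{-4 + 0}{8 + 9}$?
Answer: $- \frac{2654}{17} + \sqrt{26} \approx -151.02$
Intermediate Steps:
$a = - \frac{4}{17} \approx -0.23529$
$z{\left(P \right)} = \sqrt{2} \sqrt{P}$ ($z{\left(P \right)} = \sqrt{2 P} = \sqrt{2} \sqrt{P}$)
$D{\left(K \right)} = - 8 K$ ($D{\left(K \right)} = K \left(\left(-2\right) 4\right) = K \left(-8\right) = - 8 K$)
$\left(z{\left(13 \right)} + D{\left(a \right)}\right) - 158 = \left(\sqrt{2} \sqrt{13} - - \frac{32}{17}\right) - 158 = \left(\sqrt{26} + \frac{32}{17}\right) - 158 = \left(\frac{32}{17} + \sqrt{26}\right) - 158 = - \frac{2654}{17} + \sqrt{26}$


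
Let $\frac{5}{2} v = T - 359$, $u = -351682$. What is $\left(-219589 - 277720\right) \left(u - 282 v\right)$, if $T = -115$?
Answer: $\frac{741524519866}{5} \approx 1.483 \cdot 10^{11}$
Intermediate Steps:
$v = - \frac{948}{5}$ ($v = \frac{2 \left(-115 - 359\right)}{5} = \frac{2}{5} \left(-474\right) = - \frac{948}{5} \approx -189.6$)
$\left(-219589 - 277720\right) \left(u - 282 v\right) = \left(-219589 - 277720\right) \left(-351682 - - \frac{267336}{5}\right) = - 497309 \left(-351682 + \frac{267336}{5}\right) = \left(-497309\right) \left(- \frac{1491074}{5}\right) = \frac{741524519866}{5}$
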